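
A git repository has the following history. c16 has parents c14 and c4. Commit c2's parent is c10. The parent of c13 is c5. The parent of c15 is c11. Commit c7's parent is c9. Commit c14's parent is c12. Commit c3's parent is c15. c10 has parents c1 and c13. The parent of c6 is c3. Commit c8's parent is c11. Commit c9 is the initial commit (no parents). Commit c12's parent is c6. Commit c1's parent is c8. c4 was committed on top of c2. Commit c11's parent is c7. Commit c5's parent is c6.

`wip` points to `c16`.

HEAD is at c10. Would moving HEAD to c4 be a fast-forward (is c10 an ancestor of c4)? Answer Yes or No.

A fast-forward from c10 to c4 is possible iff c10 is an ancestor of c4.
Ancestors of c4: {c1, c10, c11, c13, c15, c2, c3, c4, c5, c6, c7, c8, c9}.
c10 is among them, so fast-forward is possible.

Yes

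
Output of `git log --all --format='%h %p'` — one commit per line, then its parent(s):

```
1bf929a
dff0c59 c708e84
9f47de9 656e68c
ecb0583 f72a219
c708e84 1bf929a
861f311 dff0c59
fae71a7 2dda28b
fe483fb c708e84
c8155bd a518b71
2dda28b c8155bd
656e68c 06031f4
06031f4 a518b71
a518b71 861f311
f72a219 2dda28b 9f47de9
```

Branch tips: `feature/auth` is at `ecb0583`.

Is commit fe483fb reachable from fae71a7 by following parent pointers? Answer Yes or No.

Ancestors of fae71a7: {1bf929a, 2dda28b, 861f311, a518b71, c708e84, c8155bd, dff0c59, fae71a7}.
fe483fb is not in that set, so it is not an ancestor of fae71a7.

No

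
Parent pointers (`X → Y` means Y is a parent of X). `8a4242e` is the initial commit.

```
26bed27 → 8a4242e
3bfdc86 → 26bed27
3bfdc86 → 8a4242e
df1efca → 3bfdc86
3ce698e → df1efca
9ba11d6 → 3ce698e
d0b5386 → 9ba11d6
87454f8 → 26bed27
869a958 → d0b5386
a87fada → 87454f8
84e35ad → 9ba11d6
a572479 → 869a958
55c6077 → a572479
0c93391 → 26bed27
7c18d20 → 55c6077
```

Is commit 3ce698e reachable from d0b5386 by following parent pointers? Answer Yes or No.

Yes

Ancestors of d0b5386 (commits reachable by following parents): {26bed27, 3bfdc86, 3ce698e, 8a4242e, 9ba11d6, d0b5386, df1efca}.
3ce698e is in that set, so it is an ancestor of d0b5386.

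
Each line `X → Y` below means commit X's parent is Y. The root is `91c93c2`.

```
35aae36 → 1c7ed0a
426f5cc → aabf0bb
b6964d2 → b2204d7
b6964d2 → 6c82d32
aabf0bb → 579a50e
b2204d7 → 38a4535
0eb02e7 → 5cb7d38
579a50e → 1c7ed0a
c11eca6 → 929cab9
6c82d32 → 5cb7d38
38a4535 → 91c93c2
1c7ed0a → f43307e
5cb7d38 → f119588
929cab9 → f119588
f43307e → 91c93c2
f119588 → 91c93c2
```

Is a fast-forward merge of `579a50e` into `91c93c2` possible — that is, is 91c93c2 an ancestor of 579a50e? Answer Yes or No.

Yes

A fast-forward from 91c93c2 to 579a50e is possible iff 91c93c2 is an ancestor of 579a50e.
Ancestors of 579a50e: {1c7ed0a, 579a50e, 91c93c2, f43307e}.
91c93c2 is among them, so fast-forward is possible.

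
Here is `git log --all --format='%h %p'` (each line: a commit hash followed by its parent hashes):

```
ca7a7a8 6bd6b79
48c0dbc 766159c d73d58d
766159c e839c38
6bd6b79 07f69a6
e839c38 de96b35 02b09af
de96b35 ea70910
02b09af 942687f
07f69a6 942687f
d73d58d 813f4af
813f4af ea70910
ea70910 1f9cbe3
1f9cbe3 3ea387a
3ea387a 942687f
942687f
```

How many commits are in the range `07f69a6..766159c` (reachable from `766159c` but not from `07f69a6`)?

Reachable from 766159c: {02b09af, 1f9cbe3, 3ea387a, 766159c, 942687f, de96b35, e839c38, ea70910}.
Reachable from 07f69a6: {07f69a6, 942687f}.
In 766159c's history but not 07f69a6's: {02b09af, 1f9cbe3, 3ea387a, 766159c, de96b35, e839c38, ea70910} — 7 commits.

7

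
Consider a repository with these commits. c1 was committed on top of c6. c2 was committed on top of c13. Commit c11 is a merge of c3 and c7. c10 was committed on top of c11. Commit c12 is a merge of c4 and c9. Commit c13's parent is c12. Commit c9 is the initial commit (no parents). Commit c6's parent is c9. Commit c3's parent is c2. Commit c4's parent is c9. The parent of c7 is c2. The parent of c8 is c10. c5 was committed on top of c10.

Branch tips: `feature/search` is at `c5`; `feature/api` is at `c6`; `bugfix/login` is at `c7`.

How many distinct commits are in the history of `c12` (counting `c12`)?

3

Walking parent pointers from c12: reachable set = {c12, c4, c9}.
That is 3 commits.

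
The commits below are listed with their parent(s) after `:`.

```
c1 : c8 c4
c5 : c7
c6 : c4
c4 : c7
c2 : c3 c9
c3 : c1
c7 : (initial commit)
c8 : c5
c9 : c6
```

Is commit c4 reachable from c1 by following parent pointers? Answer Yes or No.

Ancestors of c1 (commits reachable by following parents): {c1, c4, c5, c7, c8}.
c4 is in that set, so it is an ancestor of c1.

Yes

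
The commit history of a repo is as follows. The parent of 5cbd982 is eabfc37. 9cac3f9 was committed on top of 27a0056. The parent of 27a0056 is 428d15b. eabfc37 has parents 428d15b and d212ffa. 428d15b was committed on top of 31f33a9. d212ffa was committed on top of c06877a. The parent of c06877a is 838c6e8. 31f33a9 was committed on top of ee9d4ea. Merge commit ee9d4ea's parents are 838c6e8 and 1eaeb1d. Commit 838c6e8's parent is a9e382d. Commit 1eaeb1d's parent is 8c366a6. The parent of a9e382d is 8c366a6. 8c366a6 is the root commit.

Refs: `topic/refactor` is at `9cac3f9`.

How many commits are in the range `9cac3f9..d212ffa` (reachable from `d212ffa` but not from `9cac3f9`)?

2

Reachable from d212ffa: {838c6e8, 8c366a6, a9e382d, c06877a, d212ffa}.
Reachable from 9cac3f9: {1eaeb1d, 27a0056, 31f33a9, 428d15b, 838c6e8, 8c366a6, 9cac3f9, a9e382d, ee9d4ea}.
In d212ffa's history but not 9cac3f9's: {c06877a, d212ffa} — 2 commits.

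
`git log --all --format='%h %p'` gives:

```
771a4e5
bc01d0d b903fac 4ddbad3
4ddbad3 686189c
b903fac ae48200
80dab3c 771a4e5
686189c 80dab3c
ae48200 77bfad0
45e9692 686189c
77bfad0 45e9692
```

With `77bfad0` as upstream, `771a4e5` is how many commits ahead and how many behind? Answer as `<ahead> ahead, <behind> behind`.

0 ahead, 4 behind

Reachable from 771a4e5: {771a4e5}.
Reachable from 77bfad0: {45e9692, 686189c, 771a4e5, 77bfad0, 80dab3c}.
Only in 771a4e5's history (ahead): {} — 0.
Only in 77bfad0's history (behind): {45e9692, 686189c, 77bfad0, 80dab3c} — 4.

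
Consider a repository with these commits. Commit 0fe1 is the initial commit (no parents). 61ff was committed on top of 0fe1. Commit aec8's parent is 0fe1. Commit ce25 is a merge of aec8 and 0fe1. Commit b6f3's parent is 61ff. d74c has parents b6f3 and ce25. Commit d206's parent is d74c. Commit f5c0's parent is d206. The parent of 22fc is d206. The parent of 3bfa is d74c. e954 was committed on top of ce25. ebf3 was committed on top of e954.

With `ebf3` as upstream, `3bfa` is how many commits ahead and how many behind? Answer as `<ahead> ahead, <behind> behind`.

4 ahead, 2 behind

Reachable from 3bfa: {0fe1, 3bfa, 61ff, aec8, b6f3, ce25, d74c}.
Reachable from ebf3: {0fe1, aec8, ce25, e954, ebf3}.
Only in 3bfa's history (ahead): {3bfa, 61ff, b6f3, d74c} — 4.
Only in ebf3's history (behind): {e954, ebf3} — 2.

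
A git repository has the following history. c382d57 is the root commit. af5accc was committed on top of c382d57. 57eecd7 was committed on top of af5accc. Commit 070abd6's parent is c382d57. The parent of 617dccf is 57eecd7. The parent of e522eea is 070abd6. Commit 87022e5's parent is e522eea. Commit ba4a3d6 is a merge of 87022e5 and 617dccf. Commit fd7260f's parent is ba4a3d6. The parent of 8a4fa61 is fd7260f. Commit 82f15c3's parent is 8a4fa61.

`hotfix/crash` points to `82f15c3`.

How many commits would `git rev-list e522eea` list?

Walking parent pointers from e522eea: reachable set = {070abd6, c382d57, e522eea}.
That is 3 commits.

3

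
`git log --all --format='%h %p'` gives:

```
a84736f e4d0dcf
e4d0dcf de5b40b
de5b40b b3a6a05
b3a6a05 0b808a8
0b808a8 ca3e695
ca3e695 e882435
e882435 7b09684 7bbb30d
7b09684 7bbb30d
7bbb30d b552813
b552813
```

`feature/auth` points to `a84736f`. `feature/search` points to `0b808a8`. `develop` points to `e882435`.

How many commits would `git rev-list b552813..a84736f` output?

Reachable from a84736f: {0b808a8, 7b09684, 7bbb30d, a84736f, b3a6a05, b552813, ca3e695, de5b40b, e4d0dcf, e882435}.
Reachable from b552813: {b552813}.
In a84736f's history but not b552813's: {0b808a8, 7b09684, 7bbb30d, a84736f, b3a6a05, ca3e695, de5b40b, e4d0dcf, e882435} — 9 commits.

9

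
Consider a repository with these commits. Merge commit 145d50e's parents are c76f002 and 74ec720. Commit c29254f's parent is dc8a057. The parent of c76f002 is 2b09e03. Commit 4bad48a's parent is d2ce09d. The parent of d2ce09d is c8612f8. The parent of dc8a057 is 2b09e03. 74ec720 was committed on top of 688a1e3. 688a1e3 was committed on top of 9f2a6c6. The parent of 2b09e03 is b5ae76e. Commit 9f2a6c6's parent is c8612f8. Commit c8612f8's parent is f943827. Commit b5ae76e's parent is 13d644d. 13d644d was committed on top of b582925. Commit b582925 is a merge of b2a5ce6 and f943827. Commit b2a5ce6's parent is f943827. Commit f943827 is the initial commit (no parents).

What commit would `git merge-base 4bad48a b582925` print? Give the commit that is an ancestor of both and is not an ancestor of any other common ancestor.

f943827

Ancestors of 4bad48a: {4bad48a, c8612f8, d2ce09d, f943827}.
Ancestors of b582925: {b2a5ce6, b582925, f943827}.
Common ancestors: {f943827}.
The only common ancestor is f943827, so it is the merge base.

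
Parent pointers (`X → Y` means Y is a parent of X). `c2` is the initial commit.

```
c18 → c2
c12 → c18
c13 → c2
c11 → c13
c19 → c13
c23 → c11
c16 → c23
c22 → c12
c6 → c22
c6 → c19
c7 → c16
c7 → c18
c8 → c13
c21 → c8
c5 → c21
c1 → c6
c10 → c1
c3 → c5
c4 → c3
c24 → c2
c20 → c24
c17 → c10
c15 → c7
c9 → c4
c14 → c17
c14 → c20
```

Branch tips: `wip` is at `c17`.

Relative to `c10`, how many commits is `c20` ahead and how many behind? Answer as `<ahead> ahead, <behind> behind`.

2 ahead, 8 behind

Reachable from c20: {c2, c20, c24}.
Reachable from c10: {c1, c10, c12, c13, c18, c19, c2, c22, c6}.
Only in c20's history (ahead): {c20, c24} — 2.
Only in c10's history (behind): {c1, c10, c12, c13, c18, c19, c22, c6} — 8.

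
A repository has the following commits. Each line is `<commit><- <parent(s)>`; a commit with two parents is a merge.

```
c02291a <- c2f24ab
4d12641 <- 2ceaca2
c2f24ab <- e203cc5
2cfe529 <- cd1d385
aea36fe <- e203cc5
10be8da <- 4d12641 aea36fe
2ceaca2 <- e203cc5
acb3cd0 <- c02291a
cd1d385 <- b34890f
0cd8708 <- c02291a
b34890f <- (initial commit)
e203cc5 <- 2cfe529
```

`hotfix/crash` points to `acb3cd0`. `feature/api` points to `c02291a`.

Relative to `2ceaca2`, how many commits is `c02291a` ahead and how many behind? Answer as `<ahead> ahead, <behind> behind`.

2 ahead, 1 behind

Reachable from c02291a: {2cfe529, b34890f, c02291a, c2f24ab, cd1d385, e203cc5}.
Reachable from 2ceaca2: {2ceaca2, 2cfe529, b34890f, cd1d385, e203cc5}.
Only in c02291a's history (ahead): {c02291a, c2f24ab} — 2.
Only in 2ceaca2's history (behind): {2ceaca2} — 1.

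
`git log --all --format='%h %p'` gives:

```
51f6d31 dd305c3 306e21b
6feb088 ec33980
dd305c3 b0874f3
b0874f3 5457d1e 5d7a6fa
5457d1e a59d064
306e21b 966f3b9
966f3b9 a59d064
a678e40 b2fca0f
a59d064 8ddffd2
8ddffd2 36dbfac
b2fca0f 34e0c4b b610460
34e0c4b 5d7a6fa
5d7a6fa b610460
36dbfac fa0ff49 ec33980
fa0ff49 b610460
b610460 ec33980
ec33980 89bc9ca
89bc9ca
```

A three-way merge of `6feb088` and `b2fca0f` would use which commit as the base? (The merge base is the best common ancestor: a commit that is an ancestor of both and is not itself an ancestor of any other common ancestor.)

ec33980

Ancestors of 6feb088: {6feb088, 89bc9ca, ec33980}.
Ancestors of b2fca0f: {34e0c4b, 5d7a6fa, 89bc9ca, b2fca0f, b610460, ec33980}.
Common ancestors: {89bc9ca, ec33980}.
Among these, ec33980 is not an ancestor of any other common ancestor — it is the merge base.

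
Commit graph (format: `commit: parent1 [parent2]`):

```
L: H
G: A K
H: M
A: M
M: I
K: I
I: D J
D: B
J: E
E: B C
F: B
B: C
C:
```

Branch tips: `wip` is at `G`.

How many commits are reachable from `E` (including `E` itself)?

3

Walking parent pointers from E: reachable set = {B, C, E}.
That is 3 commits.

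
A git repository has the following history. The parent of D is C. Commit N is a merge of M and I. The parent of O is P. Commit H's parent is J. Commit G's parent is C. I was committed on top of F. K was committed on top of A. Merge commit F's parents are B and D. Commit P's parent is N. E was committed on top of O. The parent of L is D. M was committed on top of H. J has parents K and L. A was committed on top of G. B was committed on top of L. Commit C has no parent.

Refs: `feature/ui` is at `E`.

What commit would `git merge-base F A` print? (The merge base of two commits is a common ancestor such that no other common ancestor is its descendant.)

Ancestors of F: {B, C, D, F, L}.
Ancestors of A: {A, C, G}.
Common ancestors: {C}.
The only common ancestor is C, so it is the merge base.

C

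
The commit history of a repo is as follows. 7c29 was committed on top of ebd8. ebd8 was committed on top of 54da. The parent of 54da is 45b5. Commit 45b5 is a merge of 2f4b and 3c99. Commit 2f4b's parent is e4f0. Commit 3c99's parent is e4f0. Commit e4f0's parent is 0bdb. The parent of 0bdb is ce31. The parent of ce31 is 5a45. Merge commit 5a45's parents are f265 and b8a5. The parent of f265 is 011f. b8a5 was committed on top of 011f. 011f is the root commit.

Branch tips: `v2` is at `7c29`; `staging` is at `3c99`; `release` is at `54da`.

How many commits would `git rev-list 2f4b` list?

Walking parent pointers from 2f4b: reachable set = {011f, 0bdb, 2f4b, 5a45, b8a5, ce31, e4f0, f265}.
That is 8 commits.

8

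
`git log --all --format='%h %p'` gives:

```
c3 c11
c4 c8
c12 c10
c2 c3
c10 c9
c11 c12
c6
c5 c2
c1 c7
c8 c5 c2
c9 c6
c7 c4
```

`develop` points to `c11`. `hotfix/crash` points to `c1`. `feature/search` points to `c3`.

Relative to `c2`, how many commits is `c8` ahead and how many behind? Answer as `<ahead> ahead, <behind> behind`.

2 ahead, 0 behind

Reachable from c8: {c10, c11, c12, c2, c3, c5, c6, c8, c9}.
Reachable from c2: {c10, c11, c12, c2, c3, c6, c9}.
Only in c8's history (ahead): {c5, c8} — 2.
Only in c2's history (behind): {} — 0.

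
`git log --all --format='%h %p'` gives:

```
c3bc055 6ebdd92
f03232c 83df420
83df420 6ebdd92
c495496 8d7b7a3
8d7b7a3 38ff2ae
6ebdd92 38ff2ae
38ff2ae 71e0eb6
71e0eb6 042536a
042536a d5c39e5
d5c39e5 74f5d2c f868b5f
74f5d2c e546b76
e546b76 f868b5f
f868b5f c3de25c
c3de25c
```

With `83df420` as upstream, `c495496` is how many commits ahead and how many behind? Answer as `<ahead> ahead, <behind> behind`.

2 ahead, 2 behind

Reachable from c495496: {042536a, 38ff2ae, 71e0eb6, 74f5d2c, 8d7b7a3, c3de25c, c495496, d5c39e5, e546b76, f868b5f}.
Reachable from 83df420: {042536a, 38ff2ae, 6ebdd92, 71e0eb6, 74f5d2c, 83df420, c3de25c, d5c39e5, e546b76, f868b5f}.
Only in c495496's history (ahead): {8d7b7a3, c495496} — 2.
Only in 83df420's history (behind): {6ebdd92, 83df420} — 2.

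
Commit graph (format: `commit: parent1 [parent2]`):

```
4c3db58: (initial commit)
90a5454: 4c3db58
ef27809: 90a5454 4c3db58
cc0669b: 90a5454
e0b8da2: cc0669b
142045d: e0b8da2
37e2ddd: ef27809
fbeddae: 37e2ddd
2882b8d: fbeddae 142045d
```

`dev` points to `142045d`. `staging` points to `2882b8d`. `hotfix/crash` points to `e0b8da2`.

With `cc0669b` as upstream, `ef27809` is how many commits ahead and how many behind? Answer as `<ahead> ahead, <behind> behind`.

Reachable from ef27809: {4c3db58, 90a5454, ef27809}.
Reachable from cc0669b: {4c3db58, 90a5454, cc0669b}.
Only in ef27809's history (ahead): {ef27809} — 1.
Only in cc0669b's history (behind): {cc0669b} — 1.

1 ahead, 1 behind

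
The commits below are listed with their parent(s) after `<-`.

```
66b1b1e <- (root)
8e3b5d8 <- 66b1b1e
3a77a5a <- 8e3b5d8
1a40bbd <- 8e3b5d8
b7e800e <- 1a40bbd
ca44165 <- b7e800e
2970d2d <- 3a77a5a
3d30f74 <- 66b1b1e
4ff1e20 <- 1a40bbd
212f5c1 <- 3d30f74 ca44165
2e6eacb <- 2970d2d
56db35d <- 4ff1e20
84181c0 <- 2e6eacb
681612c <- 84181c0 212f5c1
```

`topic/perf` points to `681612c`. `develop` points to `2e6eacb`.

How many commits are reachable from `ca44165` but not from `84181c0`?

Reachable from ca44165: {1a40bbd, 66b1b1e, 8e3b5d8, b7e800e, ca44165}.
Reachable from 84181c0: {2970d2d, 2e6eacb, 3a77a5a, 66b1b1e, 84181c0, 8e3b5d8}.
In ca44165's history but not 84181c0's: {1a40bbd, b7e800e, ca44165} — 3 commits.

3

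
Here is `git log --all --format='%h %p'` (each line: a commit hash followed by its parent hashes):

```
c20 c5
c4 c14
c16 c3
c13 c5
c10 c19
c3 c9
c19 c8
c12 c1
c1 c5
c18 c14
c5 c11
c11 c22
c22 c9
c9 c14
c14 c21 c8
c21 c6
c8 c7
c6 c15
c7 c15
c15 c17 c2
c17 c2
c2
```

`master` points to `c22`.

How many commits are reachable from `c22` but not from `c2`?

Reachable from c22: {c14, c15, c17, c2, c21, c22, c6, c7, c8, c9}.
Reachable from c2: {c2}.
In c22's history but not c2's: {c14, c15, c17, c21, c22, c6, c7, c8, c9} — 9 commits.

9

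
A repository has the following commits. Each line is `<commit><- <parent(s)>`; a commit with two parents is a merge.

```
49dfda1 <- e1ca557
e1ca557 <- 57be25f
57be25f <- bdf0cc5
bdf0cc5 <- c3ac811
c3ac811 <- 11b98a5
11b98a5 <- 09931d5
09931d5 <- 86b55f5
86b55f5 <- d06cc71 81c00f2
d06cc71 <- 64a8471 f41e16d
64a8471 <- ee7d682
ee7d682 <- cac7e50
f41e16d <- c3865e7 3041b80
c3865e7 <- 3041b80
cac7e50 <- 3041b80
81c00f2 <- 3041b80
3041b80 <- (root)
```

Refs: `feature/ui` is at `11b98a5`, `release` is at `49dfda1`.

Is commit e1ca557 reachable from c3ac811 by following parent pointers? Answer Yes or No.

No

Ancestors of c3ac811: {09931d5, 11b98a5, 3041b80, 64a8471, 81c00f2, 86b55f5, c3865e7, c3ac811, cac7e50, d06cc71, ee7d682, f41e16d}.
e1ca557 is not in that set, so it is not an ancestor of c3ac811.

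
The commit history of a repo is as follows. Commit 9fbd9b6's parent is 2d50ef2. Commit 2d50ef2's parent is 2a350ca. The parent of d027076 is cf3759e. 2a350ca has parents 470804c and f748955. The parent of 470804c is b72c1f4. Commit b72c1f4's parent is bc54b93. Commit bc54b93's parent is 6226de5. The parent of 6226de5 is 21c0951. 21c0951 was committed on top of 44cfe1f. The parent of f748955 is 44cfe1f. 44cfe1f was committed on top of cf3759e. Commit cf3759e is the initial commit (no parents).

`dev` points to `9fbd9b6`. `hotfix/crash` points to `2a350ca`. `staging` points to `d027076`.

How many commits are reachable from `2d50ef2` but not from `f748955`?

Reachable from 2d50ef2: {21c0951, 2a350ca, 2d50ef2, 44cfe1f, 470804c, 6226de5, b72c1f4, bc54b93, cf3759e, f748955}.
Reachable from f748955: {44cfe1f, cf3759e, f748955}.
In 2d50ef2's history but not f748955's: {21c0951, 2a350ca, 2d50ef2, 470804c, 6226de5, b72c1f4, bc54b93} — 7 commits.

7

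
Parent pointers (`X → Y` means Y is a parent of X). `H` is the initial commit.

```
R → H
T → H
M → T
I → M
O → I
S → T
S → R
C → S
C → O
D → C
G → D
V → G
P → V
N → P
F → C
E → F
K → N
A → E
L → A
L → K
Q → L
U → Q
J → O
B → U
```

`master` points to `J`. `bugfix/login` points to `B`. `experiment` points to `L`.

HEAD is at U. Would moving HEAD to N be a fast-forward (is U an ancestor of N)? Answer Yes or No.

No

A fast-forward from U to N is possible iff U is an ancestor of N.
Ancestors of N: {C, D, G, H, I, M, N, O, P, R, S, T, V}.
U is not among them, so fast-forward is not possible.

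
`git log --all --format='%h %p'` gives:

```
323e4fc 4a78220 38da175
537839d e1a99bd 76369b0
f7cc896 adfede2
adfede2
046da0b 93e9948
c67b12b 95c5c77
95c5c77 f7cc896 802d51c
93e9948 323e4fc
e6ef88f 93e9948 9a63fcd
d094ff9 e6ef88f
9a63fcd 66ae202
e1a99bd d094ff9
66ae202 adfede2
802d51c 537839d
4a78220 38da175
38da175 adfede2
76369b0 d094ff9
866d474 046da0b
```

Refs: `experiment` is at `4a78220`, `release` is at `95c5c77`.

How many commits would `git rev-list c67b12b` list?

16

Walking parent pointers from c67b12b: reachable set = {323e4fc, 38da175, 4a78220, 537839d, 66ae202, 76369b0, 802d51c, 93e9948, 95c5c77, 9a63fcd, adfede2, c67b12b, d094ff9, e1a99bd, e6ef88f, f7cc896}.
That is 16 commits.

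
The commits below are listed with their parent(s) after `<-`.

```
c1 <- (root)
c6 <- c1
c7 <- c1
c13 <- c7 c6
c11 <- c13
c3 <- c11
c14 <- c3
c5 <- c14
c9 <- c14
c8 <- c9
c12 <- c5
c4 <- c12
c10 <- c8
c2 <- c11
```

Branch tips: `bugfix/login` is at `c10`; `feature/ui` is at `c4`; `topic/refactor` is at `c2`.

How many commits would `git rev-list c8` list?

Walking parent pointers from c8: reachable set = {c1, c11, c13, c14, c3, c6, c7, c8, c9}.
That is 9 commits.

9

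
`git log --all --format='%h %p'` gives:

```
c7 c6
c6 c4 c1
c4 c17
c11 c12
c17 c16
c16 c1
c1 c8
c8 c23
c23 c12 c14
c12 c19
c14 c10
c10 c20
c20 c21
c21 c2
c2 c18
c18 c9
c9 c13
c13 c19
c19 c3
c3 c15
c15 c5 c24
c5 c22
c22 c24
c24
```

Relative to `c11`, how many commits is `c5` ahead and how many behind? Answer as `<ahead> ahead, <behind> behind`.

Reachable from c5: {c22, c24, c5}.
Reachable from c11: {c11, c12, c15, c19, c22, c24, c3, c5}.
Only in c5's history (ahead): {} — 0.
Only in c11's history (behind): {c11, c12, c15, c19, c3} — 5.

0 ahead, 5 behind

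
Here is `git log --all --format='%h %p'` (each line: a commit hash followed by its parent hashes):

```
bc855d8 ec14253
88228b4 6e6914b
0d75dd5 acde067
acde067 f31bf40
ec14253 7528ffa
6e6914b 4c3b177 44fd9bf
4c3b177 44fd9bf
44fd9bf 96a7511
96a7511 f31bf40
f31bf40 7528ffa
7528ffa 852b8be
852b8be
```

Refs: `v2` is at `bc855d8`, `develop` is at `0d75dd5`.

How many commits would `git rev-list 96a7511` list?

Walking parent pointers from 96a7511: reachable set = {7528ffa, 852b8be, 96a7511, f31bf40}.
That is 4 commits.

4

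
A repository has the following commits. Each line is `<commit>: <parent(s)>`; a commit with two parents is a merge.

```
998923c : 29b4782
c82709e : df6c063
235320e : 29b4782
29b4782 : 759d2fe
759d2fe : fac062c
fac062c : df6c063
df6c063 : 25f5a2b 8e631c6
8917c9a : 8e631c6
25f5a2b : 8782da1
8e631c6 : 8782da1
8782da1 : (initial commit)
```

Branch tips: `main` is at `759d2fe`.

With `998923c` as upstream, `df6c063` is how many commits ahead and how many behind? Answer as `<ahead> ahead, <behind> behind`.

Reachable from df6c063: {25f5a2b, 8782da1, 8e631c6, df6c063}.
Reachable from 998923c: {25f5a2b, 29b4782, 759d2fe, 8782da1, 8e631c6, 998923c, df6c063, fac062c}.
Only in df6c063's history (ahead): {} — 0.
Only in 998923c's history (behind): {29b4782, 759d2fe, 998923c, fac062c} — 4.

0 ahead, 4 behind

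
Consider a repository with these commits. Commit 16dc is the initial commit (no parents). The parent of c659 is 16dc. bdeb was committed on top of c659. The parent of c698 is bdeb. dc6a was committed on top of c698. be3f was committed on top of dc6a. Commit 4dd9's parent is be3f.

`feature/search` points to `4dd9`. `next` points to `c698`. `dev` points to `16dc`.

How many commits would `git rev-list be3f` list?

6

Walking parent pointers from be3f: reachable set = {16dc, bdeb, be3f, c659, c698, dc6a}.
That is 6 commits.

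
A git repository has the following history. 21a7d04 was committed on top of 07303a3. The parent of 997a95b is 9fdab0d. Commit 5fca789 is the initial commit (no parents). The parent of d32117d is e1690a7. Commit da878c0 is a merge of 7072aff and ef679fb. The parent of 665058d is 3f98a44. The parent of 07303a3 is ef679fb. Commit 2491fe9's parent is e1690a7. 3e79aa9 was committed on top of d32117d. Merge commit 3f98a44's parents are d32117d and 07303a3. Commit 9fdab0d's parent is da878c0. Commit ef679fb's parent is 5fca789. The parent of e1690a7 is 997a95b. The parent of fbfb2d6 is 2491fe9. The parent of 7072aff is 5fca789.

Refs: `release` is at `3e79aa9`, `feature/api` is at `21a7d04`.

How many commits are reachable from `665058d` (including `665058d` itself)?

11

Walking parent pointers from 665058d: reachable set = {07303a3, 3f98a44, 5fca789, 665058d, 7072aff, 997a95b, 9fdab0d, d32117d, da878c0, e1690a7, ef679fb}.
That is 11 commits.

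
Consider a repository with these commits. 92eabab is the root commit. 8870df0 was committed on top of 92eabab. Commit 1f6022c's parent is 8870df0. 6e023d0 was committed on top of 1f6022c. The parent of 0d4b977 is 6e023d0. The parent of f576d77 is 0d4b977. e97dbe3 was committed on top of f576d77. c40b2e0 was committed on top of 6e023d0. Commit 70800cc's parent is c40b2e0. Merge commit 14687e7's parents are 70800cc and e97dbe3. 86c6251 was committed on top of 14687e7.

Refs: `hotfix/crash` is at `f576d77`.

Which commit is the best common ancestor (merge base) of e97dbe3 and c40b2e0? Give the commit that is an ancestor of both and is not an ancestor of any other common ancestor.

6e023d0

Ancestors of e97dbe3: {0d4b977, 1f6022c, 6e023d0, 8870df0, 92eabab, e97dbe3, f576d77}.
Ancestors of c40b2e0: {1f6022c, 6e023d0, 8870df0, 92eabab, c40b2e0}.
Common ancestors: {1f6022c, 6e023d0, 8870df0, 92eabab}.
Among these, 6e023d0 is not an ancestor of any other common ancestor — it is the merge base.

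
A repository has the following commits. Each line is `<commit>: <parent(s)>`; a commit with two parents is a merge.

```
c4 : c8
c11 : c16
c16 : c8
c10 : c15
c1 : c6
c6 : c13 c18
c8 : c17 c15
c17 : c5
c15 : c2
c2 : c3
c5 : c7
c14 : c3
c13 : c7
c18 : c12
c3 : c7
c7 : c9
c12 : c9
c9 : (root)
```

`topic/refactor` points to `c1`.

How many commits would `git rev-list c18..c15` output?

Reachable from c15: {c15, c2, c3, c7, c9}.
Reachable from c18: {c12, c18, c9}.
In c15's history but not c18's: {c15, c2, c3, c7} — 4 commits.

4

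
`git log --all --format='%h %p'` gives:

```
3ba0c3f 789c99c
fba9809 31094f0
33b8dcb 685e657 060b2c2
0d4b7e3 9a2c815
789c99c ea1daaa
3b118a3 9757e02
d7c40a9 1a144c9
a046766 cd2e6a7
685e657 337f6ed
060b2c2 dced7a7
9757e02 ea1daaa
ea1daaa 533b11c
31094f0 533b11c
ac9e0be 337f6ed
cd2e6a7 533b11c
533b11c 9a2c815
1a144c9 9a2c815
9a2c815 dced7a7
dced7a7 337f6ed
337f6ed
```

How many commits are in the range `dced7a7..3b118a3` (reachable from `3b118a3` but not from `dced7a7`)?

5

Reachable from 3b118a3: {337f6ed, 3b118a3, 533b11c, 9757e02, 9a2c815, dced7a7, ea1daaa}.
Reachable from dced7a7: {337f6ed, dced7a7}.
In 3b118a3's history but not dced7a7's: {3b118a3, 533b11c, 9757e02, 9a2c815, ea1daaa} — 5 commits.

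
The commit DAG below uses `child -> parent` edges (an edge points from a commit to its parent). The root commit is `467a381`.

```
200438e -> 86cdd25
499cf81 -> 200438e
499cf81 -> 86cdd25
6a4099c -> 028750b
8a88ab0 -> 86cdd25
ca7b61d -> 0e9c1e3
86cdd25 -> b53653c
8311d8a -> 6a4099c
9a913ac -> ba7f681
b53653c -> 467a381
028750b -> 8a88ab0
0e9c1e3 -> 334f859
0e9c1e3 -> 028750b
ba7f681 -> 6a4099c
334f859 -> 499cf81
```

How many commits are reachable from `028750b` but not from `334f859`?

Reachable from 028750b: {028750b, 467a381, 86cdd25, 8a88ab0, b53653c}.
Reachable from 334f859: {200438e, 334f859, 467a381, 499cf81, 86cdd25, b53653c}.
In 028750b's history but not 334f859's: {028750b, 8a88ab0} — 2 commits.

2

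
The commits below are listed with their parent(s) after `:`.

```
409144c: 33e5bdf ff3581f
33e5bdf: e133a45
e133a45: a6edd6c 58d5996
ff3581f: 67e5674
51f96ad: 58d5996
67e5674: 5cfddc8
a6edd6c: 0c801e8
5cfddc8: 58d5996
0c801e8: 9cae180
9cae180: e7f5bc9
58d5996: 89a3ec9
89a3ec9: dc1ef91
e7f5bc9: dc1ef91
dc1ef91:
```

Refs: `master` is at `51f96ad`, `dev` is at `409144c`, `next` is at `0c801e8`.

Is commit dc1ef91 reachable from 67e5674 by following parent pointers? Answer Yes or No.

Ancestors of 67e5674 (commits reachable by following parents): {58d5996, 5cfddc8, 67e5674, 89a3ec9, dc1ef91}.
dc1ef91 is in that set, so it is an ancestor of 67e5674.

Yes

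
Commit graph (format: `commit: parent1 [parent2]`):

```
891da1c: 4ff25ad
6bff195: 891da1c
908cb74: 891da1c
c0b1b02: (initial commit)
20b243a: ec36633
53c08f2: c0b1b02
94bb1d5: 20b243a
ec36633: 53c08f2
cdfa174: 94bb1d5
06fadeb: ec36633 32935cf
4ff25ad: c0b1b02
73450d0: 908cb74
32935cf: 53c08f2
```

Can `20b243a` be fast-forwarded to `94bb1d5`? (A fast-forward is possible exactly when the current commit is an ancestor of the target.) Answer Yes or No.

A fast-forward from 20b243a to 94bb1d5 is possible iff 20b243a is an ancestor of 94bb1d5.
Ancestors of 94bb1d5: {20b243a, 53c08f2, 94bb1d5, c0b1b02, ec36633}.
20b243a is among them, so fast-forward is possible.

Yes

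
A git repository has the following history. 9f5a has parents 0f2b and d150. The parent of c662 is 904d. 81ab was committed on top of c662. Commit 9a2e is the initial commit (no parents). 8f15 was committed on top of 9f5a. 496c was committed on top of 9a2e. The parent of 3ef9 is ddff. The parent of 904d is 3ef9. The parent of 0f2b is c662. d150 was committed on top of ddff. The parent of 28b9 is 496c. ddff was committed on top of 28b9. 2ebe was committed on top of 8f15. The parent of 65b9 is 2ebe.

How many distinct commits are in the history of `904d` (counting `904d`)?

6

Walking parent pointers from 904d: reachable set = {28b9, 3ef9, 496c, 904d, 9a2e, ddff}.
That is 6 commits.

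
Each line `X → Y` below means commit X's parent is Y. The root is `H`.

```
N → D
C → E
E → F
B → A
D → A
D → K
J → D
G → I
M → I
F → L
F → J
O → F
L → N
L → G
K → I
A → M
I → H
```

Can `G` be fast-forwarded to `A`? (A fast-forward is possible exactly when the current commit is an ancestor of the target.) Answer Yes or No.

A fast-forward from G to A is possible iff G is an ancestor of A.
Ancestors of A: {A, H, I, M}.
G is not among them, so fast-forward is not possible.

No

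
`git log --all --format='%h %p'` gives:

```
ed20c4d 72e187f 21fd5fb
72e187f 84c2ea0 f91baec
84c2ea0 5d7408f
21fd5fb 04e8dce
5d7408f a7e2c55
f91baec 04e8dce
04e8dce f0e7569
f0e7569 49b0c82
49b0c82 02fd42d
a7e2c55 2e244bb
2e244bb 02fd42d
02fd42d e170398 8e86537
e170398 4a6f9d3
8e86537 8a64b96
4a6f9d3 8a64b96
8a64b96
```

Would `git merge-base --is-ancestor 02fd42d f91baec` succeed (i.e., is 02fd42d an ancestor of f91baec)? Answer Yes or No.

Yes

Ancestors of f91baec (commits reachable by following parents): {02fd42d, 04e8dce, 49b0c82, 4a6f9d3, 8a64b96, 8e86537, e170398, f0e7569, f91baec}.
02fd42d is in that set, so it is an ancestor of f91baec.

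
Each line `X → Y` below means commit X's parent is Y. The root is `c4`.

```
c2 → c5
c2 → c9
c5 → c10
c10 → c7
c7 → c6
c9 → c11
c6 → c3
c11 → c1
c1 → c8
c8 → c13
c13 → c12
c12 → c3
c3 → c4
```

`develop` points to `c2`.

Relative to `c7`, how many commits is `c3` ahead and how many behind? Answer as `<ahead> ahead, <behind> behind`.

0 ahead, 2 behind

Reachable from c3: {c3, c4}.
Reachable from c7: {c3, c4, c6, c7}.
Only in c3's history (ahead): {} — 0.
Only in c7's history (behind): {c6, c7} — 2.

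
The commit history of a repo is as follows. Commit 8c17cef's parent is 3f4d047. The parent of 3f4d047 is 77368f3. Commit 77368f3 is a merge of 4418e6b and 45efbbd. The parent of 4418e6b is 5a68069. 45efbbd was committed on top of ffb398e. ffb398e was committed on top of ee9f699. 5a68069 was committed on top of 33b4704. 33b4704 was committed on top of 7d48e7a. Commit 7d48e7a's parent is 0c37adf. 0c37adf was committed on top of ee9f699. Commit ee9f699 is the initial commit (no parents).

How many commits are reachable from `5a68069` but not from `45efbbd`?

Reachable from 5a68069: {0c37adf, 33b4704, 5a68069, 7d48e7a, ee9f699}.
Reachable from 45efbbd: {45efbbd, ee9f699, ffb398e}.
In 5a68069's history but not 45efbbd's: {0c37adf, 33b4704, 5a68069, 7d48e7a} — 4 commits.

4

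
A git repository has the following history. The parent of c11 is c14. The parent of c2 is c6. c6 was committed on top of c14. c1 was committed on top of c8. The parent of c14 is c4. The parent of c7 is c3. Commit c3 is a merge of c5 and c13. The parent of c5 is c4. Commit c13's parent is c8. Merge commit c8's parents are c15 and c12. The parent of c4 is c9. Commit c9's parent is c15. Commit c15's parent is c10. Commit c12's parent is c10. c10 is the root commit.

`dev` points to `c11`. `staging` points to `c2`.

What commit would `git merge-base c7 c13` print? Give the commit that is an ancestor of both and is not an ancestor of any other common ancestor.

c13

Ancestors of c7: {c10, c12, c13, c15, c3, c4, c5, c7, c8, c9}.
Ancestors of c13: {c10, c12, c13, c15, c8}.
Common ancestors: {c10, c12, c13, c15, c8}.
Among these, c13 is not an ancestor of any other common ancestor — it is the merge base.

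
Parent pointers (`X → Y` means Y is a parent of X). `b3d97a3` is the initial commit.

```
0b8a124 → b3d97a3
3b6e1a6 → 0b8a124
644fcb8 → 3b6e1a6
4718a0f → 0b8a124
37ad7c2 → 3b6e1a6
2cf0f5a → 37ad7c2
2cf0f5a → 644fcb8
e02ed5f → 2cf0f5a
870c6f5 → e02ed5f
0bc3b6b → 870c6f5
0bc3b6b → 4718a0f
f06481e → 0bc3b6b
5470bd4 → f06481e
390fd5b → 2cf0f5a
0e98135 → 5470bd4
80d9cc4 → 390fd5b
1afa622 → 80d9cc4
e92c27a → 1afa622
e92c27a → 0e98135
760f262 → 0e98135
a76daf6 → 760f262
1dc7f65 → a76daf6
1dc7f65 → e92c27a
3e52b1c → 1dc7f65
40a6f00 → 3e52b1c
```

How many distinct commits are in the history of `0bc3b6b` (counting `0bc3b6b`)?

10

Walking parent pointers from 0bc3b6b: reachable set = {0b8a124, 0bc3b6b, 2cf0f5a, 37ad7c2, 3b6e1a6, 4718a0f, 644fcb8, 870c6f5, b3d97a3, e02ed5f}.
That is 10 commits.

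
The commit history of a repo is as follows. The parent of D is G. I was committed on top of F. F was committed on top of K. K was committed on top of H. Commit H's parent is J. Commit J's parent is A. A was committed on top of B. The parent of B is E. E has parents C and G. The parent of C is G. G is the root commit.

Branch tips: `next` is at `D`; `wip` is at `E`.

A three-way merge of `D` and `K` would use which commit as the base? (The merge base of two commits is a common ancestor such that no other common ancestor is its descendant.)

G

Ancestors of D: {D, G}.
Ancestors of K: {A, B, C, E, G, H, J, K}.
Common ancestors: {G}.
The only common ancestor is G, so it is the merge base.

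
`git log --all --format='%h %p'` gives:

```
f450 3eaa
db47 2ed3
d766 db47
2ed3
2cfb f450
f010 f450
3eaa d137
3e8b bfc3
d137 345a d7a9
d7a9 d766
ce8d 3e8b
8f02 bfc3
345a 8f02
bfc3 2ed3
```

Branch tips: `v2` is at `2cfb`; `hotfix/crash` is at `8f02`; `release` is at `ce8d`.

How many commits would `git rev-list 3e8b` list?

3

Walking parent pointers from 3e8b: reachable set = {2ed3, 3e8b, bfc3}.
That is 3 commits.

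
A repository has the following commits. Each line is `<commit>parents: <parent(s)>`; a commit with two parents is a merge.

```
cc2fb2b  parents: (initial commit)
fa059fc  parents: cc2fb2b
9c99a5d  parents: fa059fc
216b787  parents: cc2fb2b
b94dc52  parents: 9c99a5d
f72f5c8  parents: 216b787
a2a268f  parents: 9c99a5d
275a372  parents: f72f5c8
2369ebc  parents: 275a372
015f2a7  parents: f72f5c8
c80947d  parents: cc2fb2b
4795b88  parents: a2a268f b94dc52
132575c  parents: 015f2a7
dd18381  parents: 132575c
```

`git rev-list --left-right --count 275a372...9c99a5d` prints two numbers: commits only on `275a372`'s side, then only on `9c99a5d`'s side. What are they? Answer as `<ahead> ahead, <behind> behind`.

Reachable from 275a372: {216b787, 275a372, cc2fb2b, f72f5c8}.
Reachable from 9c99a5d: {9c99a5d, cc2fb2b, fa059fc}.
Only in 275a372's history (ahead): {216b787, 275a372, f72f5c8} — 3.
Only in 9c99a5d's history (behind): {9c99a5d, fa059fc} — 2.

3 ahead, 2 behind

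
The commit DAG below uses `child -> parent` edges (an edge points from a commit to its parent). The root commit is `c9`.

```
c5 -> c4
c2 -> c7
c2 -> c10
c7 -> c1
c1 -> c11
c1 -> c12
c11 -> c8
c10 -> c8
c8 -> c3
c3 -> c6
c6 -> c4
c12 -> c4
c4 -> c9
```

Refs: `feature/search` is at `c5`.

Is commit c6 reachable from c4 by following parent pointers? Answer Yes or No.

Ancestors of c4: {c4, c9}.
c6 is not in that set, so it is not an ancestor of c4.

No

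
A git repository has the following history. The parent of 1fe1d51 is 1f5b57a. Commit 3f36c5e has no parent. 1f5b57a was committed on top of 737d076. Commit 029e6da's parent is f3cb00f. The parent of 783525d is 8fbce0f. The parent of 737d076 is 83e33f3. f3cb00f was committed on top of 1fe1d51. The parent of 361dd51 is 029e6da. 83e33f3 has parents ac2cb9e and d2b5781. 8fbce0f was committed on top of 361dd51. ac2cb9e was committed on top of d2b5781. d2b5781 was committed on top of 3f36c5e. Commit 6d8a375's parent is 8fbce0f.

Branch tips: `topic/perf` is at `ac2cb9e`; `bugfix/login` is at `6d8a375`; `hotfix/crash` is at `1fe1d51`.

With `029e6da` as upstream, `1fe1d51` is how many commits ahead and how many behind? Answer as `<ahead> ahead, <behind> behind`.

0 ahead, 2 behind

Reachable from 1fe1d51: {1f5b57a, 1fe1d51, 3f36c5e, 737d076, 83e33f3, ac2cb9e, d2b5781}.
Reachable from 029e6da: {029e6da, 1f5b57a, 1fe1d51, 3f36c5e, 737d076, 83e33f3, ac2cb9e, d2b5781, f3cb00f}.
Only in 1fe1d51's history (ahead): {} — 0.
Only in 029e6da's history (behind): {029e6da, f3cb00f} — 2.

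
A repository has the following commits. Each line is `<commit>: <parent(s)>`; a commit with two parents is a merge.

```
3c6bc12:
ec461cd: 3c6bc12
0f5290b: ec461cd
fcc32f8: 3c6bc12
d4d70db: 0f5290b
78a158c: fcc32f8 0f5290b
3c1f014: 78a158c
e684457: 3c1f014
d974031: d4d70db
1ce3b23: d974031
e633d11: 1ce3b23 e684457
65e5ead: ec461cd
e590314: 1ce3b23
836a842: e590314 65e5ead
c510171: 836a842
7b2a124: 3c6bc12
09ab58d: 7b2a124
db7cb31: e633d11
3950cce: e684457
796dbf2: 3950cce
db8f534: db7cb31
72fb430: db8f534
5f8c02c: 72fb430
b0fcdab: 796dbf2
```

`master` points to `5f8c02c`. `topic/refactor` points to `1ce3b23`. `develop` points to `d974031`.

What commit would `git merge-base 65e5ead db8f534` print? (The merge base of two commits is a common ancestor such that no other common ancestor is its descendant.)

Ancestors of 65e5ead: {3c6bc12, 65e5ead, ec461cd}.
Ancestors of db8f534: {0f5290b, 1ce3b23, 3c1f014, 3c6bc12, 78a158c, d4d70db, d974031, db7cb31, db8f534, e633d11, e684457, ec461cd, fcc32f8}.
Common ancestors: {3c6bc12, ec461cd}.
Among these, ec461cd is not an ancestor of any other common ancestor — it is the merge base.

ec461cd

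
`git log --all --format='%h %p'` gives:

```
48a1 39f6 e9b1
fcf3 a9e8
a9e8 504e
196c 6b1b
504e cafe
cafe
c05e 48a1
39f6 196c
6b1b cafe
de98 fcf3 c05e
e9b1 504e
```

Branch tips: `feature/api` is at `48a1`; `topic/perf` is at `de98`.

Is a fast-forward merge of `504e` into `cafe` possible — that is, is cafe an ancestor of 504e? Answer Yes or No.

Yes

A fast-forward from cafe to 504e is possible iff cafe is an ancestor of 504e.
Ancestors of 504e: {504e, cafe}.
cafe is among them, so fast-forward is possible.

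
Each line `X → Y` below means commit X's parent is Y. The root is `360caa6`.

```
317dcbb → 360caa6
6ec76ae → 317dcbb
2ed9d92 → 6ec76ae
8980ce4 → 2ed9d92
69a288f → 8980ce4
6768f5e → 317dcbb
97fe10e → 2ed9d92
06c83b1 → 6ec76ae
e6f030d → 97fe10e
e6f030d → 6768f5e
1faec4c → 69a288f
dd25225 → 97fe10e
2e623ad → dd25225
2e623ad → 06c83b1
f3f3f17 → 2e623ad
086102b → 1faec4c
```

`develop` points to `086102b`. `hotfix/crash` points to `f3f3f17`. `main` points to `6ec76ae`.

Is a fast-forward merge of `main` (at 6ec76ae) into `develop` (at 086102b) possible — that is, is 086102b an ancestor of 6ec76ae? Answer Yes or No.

A fast-forward from 086102b to 6ec76ae is possible iff 086102b is an ancestor of 6ec76ae.
Ancestors of 6ec76ae: {317dcbb, 360caa6, 6ec76ae}.
086102b is not among them, so fast-forward is not possible.

No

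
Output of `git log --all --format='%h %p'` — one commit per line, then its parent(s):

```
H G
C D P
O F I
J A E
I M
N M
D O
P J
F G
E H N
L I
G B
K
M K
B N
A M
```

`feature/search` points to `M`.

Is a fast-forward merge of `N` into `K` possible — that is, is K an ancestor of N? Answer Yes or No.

A fast-forward from K to N is possible iff K is an ancestor of N.
Ancestors of N: {K, M, N}.
K is among them, so fast-forward is possible.

Yes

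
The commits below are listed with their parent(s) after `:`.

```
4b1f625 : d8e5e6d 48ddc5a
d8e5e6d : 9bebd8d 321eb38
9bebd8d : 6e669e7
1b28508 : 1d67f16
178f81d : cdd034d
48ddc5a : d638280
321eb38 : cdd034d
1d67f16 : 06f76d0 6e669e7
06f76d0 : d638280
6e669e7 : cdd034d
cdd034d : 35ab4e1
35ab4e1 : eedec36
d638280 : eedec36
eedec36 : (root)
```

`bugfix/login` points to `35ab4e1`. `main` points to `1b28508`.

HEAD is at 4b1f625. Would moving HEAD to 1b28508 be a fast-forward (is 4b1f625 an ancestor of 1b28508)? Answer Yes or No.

A fast-forward from 4b1f625 to 1b28508 is possible iff 4b1f625 is an ancestor of 1b28508.
Ancestors of 1b28508: {06f76d0, 1b28508, 1d67f16, 35ab4e1, 6e669e7, cdd034d, d638280, eedec36}.
4b1f625 is not among them, so fast-forward is not possible.

No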